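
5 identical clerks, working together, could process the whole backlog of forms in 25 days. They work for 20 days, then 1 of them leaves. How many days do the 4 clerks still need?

25/4 days

One clerk does 1/125 of the job per day.
After 20 days with 5 clerks, 4/5 is done (1/5 left).
With 4 clerks the rate is 4/125, so the rest takes 1/5 ÷ 4/125 = 25/4 days.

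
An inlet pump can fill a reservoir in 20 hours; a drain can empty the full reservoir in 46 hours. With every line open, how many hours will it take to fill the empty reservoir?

460/13 hours

Net rate = 1/20 − 1/46 = (23 − 10)/460 = 13/460 per hour.
Filling time = 1 ÷ (13/460) = 460/13 hours.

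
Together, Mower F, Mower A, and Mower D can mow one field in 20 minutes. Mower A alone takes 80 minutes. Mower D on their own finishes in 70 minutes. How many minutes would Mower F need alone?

Combined rate is 1/20 per minute.
Known contribution: 1/80 + 1/70 = (7 + 8)/560 = 15/560 = 3/112 per minute.
So Mower F's rate is 1/20 − 3/112 = 13/560, meaning 560/13 minutes alone.

560/13 minutes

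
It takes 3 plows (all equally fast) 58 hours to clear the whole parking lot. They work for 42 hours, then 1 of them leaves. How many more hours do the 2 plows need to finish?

24 hours

One plow does 1/174 of the job per hour.
After 42 hours with 3 plows, 21/29 is done (8/29 left).
With 2 plows the rate is 2/174 = 1/87, so the rest takes 8/29 ÷ 1/87 = 24 hours.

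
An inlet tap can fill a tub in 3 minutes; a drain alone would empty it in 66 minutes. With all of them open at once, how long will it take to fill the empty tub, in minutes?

Net rate = 1/3 − 1/66 = (22 − 1)/66 = 21/66 = 7/22 per minute.
Filling time = 1 ÷ (7/22) = 22/7 minutes.

22/7 minutes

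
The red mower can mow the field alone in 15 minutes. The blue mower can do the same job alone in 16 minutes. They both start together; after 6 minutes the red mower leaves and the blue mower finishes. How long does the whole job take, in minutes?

In the first 6 minutes the combined rate is 31/240, so 31/40 of the job is done, leaving 9/40.
After the red mower leaves the rate is 1/16 per minute; the remaining 9/40 takes 18/5 minutes.
Total = 6 + 18/5 = 48/5 minutes.

48/5 minutes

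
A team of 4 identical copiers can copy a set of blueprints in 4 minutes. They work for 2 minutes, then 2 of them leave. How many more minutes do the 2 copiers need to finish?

4 minutes

One copier does 1/16 of the job per minute.
After 2 minutes with 4 copiers, 1/2 is done (1/2 left).
With 2 copiers the rate is 2/16 = 1/8, so the rest takes 1/2 ÷ 1/8 = 4 minutes.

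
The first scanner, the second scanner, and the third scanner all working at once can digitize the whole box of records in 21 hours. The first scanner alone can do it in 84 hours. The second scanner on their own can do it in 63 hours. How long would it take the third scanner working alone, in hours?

252/5 hours

Combined rate is 1/21 per hour.
Known contribution: 1/84 + 1/63 = (3 + 4)/252 = 7/252 = 1/36 per hour.
So the third scanner's rate is 1/21 − 1/36 = 5/252, meaning 252/5 hours alone.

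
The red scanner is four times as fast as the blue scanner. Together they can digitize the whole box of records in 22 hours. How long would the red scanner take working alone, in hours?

Let the blue scanner's rate be r; then the red scanner's rate is 4r, so together (4 + 1)r = 5r = 1/22.
Thus r = 1/110 per hour.
The blue scanner alone: 110 hours; the red scanner alone: 55/2 hours.

55/2 hours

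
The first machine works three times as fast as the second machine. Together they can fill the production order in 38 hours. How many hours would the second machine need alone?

152 hours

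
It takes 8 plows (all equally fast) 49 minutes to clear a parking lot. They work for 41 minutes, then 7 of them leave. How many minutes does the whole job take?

One plow does 1/392 of the job per minute.
After 41 minutes with 8 plows, 41/49 is done (8/49 left).
With 1 plow the rate is 1/392, so the rest takes 8/49 ÷ 1/392 = 64 minutes.
Total = 41 + 64 = 105 minutes.

105 minutes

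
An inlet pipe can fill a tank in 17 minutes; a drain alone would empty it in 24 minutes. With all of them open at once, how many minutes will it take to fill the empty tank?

408/7 minutes

Net rate = 1/17 − 1/24 = (24 − 17)/408 = 7/408 per minute.
Filling time = 1 ÷ (7/408) = 408/7 minutes.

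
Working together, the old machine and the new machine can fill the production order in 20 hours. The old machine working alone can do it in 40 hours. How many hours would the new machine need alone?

40 hours

Combined rate is 1/20 per hour.
Known contribution: 1/40 per hour.
So the new machine's rate is 1/20 − 1/40 = 1/40, meaning 40 hours alone.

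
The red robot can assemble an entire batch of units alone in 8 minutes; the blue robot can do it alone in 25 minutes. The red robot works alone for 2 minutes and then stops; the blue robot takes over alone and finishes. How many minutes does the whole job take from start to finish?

In 2 minutes the red robot does 2/8 = 1/4 of the job, leaving 3/4.
The blue robot works at 1/25 per minute, so finishing takes 3/4 ÷ 1/25 = 75/4 minutes.
Total time = 2 + 75/4 = 83/4 minutes.

83/4 minutes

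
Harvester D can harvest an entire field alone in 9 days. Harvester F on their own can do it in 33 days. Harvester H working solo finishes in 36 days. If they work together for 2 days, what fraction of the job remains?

Combined rate: 1/9 + 1/33 + 1/36 = (44 + 12 + 11)/396 = 67/396 per day.
In 2 days they complete 2·67/396 = 67/198 of the job.
So 131/198 remains.

131/198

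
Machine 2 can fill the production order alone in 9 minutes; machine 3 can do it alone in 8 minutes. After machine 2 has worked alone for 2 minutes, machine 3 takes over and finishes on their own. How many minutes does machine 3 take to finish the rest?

56/9 minutes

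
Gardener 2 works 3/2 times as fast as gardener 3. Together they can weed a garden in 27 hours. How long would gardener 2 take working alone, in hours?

45 hours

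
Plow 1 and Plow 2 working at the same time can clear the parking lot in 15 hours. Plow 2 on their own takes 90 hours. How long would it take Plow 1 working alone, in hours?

18 hours

Combined rate is 1/15 per hour.
Known contribution: 1/90 per hour.
So Plow 1's rate is 1/15 − 1/90 = 1/18, meaning 18 hours alone.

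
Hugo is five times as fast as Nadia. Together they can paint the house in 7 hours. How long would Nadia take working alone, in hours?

42 hours

Let Nadia's rate be r; then Hugo's rate is 5r, so together (5 + 1)r = 6r = 1/7.
Thus r = 1/42 per hour.
Nadia alone: 42 hours; Hugo alone: 42/5 hours.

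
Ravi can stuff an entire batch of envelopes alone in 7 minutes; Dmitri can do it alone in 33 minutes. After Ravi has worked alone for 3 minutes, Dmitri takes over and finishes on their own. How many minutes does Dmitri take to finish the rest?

In 3 minutes Ravi does 3/7 of the job, leaving 4/7.
Dmitri works at 1/33 per minute, so finishing takes 4/7 ÷ 1/33 = 132/7 minutes.

132/7 minutes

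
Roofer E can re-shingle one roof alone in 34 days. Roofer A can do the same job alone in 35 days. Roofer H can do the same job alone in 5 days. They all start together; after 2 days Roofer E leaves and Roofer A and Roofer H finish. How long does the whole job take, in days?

70/17 days

In the first 2 days the combined rate is 307/1190, so 307/595 of the job is done, leaving 288/595.
After Roofer E leaves the rate is 8/35 per day; the remaining 288/595 takes 36/17 days.
Total = 2 + 36/17 = 70/17 days.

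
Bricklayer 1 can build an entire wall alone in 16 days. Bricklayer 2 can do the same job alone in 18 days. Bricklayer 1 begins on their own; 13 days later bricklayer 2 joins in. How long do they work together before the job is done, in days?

In the first 13 days bricklayer 1 alone does 13/16 of the job, leaving 3/16.
Once everyone is working, combined rate: 1/16 + 1/18 = (9 + 8)/144 = 17/144 per day.
Remaining 3/16 at 17/144 per day takes 27/17 days.

27/17 days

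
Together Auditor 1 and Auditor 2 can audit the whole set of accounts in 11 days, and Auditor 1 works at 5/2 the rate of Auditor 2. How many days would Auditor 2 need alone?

77/2 days

Let Auditor 2's rate be r; then Auditor 1's rate is (5/2)r, so together (5/2 + 1)r = (7/2)r = 1/11.
Thus r = 2/77 per day.
Auditor 2 alone: 77/2 days; Auditor 1 alone: 77/5 days.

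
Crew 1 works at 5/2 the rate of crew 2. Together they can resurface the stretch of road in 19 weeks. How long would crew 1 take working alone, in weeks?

Let crew 2's rate be r; then crew 1's rate is (5/2)r, so together (5/2 + 1)r = (7/2)r = 1/19.
Thus r = 2/133 per week.
Crew 2 alone: 133/2 weeks; crew 1 alone: 133/5 weeks.

133/5 weeks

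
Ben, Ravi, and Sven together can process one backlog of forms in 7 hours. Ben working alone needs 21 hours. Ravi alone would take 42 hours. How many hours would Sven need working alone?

14 hours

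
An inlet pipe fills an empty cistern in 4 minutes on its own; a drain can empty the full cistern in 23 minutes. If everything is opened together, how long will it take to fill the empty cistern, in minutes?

Net rate = 1/4 − 1/23 = (23 − 4)/92 = 19/92 per minute.
Filling time = 1 ÷ (19/92) = 92/19 minutes.

92/19 minutes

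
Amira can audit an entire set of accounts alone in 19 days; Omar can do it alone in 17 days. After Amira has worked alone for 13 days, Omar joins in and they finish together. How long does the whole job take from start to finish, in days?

In 13 days Amira does 13/19 of the job, leaving 6/19.
Amira and Omar together work at 36/323 per day, so finishing takes 6/19 ÷ 36/323 = 17/6 days.
Total time = 13 + 17/6 = 95/6 days.

95/6 days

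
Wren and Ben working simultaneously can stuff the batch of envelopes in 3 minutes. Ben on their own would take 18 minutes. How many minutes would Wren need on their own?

Combined rate is 1/3 per minute.
Known contribution: 1/18 per minute.
So Wren's rate is 1/3 − 1/18 = 5/18, meaning 18/5 minutes alone.

18/5 minutes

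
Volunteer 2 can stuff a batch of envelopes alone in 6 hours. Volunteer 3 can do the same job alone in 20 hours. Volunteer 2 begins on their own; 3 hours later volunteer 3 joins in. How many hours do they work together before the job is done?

30/13 hours

In the first 3 hours volunteer 2 alone does 3/6 = 1/2 of the job, leaving 1/2.
Once everyone is working, combined rate: 1/6 + 1/20 = (10 + 3)/60 = 13/60 per hour.
Remaining 1/2 at 13/60 per hour takes 30/13 hours.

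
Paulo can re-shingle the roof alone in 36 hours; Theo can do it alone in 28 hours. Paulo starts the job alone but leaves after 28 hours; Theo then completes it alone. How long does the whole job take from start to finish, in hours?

In 28 hours Paulo does 28/36 = 7/9 of the job, leaving 2/9.
Theo works at 1/28 per hour, so finishing takes 2/9 ÷ 1/28 = 56/9 hours.
Total time = 28 + 56/9 = 308/9 hours.

308/9 hours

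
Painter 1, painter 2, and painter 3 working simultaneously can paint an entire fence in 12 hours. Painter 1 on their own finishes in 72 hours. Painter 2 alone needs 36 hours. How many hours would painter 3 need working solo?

24 hours

Combined rate is 1/12 per hour.
Known contribution: 1/72 + 1/36 = (1 + 2)/72 = 3/72 = 1/24 per hour.
So painter 3's rate is 1/12 − 1/24 = 1/24, meaning 24 hours alone.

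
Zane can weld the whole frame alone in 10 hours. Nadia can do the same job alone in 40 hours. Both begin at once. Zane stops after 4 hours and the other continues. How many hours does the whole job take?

24 hours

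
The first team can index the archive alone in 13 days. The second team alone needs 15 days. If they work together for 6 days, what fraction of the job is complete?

56/65

Combined rate: 1/13 + 1/15 = (15 + 13)/195 = 28/195 per day.
In 6 days they complete 6·28/195 = 56/65 of the job.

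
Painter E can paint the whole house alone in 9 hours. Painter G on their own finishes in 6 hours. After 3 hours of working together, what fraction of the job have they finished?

Combined rate: 1/9 + 1/6 = (2 + 3)/18 = 5/18 per hour.
In 3 hours they complete 3·5/18 = 5/6 of the job.

5/6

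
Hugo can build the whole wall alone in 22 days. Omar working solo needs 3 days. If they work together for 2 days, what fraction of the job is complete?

25/33

Combined rate: 1/22 + 1/3 = (3 + 22)/66 = 25/66 per day.
In 2 days they complete 2·25/66 = 25/33 of the job.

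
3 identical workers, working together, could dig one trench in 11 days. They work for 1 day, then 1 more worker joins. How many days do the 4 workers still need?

15/2 days

One worker does 1/33 of the job per day.
After 1 day with 3 workers, 1/11 is done (10/11 left).
With 4 workers the rate is 4/33, so the rest takes 10/11 ÷ 4/33 = 15/2 days.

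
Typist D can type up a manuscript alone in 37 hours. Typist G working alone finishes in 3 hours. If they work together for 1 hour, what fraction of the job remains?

71/111

Combined rate: 1/37 + 1/3 = (3 + 37)/111 = 40/111 per hour.
In 1 hour they complete 1·40/111 = 40/111 of the job.
So 71/111 remains.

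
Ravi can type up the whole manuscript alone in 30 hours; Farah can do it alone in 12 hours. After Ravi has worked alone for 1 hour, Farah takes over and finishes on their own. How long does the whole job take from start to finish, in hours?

In 1 hour Ravi does 1/30 of the job, leaving 29/30.
Farah works at 1/12 per hour, so finishing takes 29/30 ÷ 1/12 = 58/5 hours.
Total time = 1 + 58/5 = 63/5 hours.

63/5 hours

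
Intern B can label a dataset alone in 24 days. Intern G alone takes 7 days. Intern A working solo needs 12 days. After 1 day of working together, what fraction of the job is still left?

Combined rate: 1/24 + 1/7 + 1/12 = (7 + 24 + 14)/168 = 45/168 = 15/56 per day.
In 1 day they complete 1·15/56 = 15/56 of the job.
So 41/56 remains.

41/56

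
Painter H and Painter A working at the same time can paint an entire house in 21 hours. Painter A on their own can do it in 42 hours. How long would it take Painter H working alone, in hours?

Combined rate is 1/21 per hour.
Known contribution: 1/42 per hour.
So Painter H's rate is 1/21 − 1/42 = 1/42, meaning 42 hours alone.

42 hours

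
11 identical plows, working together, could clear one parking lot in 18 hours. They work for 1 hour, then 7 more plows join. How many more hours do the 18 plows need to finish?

187/18 hours

One plow does 1/198 of the job per hour.
After 1 hour with 11 plows, 1/18 is done (17/18 left).
With 18 plows the rate is 18/198 = 1/11, so the rest takes 17/18 ÷ 1/11 = 187/18 hours.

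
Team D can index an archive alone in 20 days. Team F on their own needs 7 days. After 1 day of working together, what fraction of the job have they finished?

Combined rate: 1/20 + 1/7 = (7 + 20)/140 = 27/140 per day.
In 1 day they complete 1·27/140 = 27/140 of the job.

27/140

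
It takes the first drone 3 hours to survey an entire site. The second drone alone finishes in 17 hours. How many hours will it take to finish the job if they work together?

Combined rate: 1/3 + 1/17 = (17 + 3)/51 = 20/51 per hour.
Time = 1 ÷ (20/51) = 51/20 hours.

51/20 hours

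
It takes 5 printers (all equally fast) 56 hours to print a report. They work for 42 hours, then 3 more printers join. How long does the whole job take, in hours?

One printer does 1/280 of the job per hour.
After 42 hours with 5 printers, 3/4 is done (1/4 left).
With 8 printers the rate is 8/280 = 1/35, so the rest takes 1/4 ÷ 1/35 = 35/4 hours.
Total = 42 + 35/4 = 203/4 hours.

203/4 hours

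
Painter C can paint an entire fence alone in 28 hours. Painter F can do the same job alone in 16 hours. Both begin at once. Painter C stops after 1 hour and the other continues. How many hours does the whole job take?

108/7 hours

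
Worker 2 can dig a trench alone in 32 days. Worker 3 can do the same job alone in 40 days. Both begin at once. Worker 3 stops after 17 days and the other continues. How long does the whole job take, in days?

92/5 days

In the first 17 days the combined rate is 9/160, so 153/160 of the job is done, leaving 7/160.
After Worker 3 leaves the rate is 1/32 per day; the remaining 7/160 takes 7/5 days.
Total = 17 + 7/5 = 92/5 days.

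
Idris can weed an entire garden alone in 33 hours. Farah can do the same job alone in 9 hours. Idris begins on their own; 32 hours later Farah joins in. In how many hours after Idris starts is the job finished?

In the first 32 hours Idris alone does 32/33 of the job, leaving 1/33.
Once everyone is working, combined rate: 1/33 + 1/9 = (3 + 11)/99 = 14/99 per hour.
Remaining 1/33 at 14/99 per hour takes 3/14 hours.
Total from the start = 32 + 3/14 = 451/14 hours.

451/14 hours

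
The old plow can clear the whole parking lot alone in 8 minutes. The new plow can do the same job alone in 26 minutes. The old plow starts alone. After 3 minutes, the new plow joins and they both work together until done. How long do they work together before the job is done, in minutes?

In the first 3 minutes the old plow alone does 3/8 of the job, leaving 5/8.
Once everyone is working, combined rate: 1/8 + 1/26 = (13 + 4)/104 = 17/104 per minute.
Remaining 5/8 at 17/104 per minute takes 65/17 minutes.

65/17 minutes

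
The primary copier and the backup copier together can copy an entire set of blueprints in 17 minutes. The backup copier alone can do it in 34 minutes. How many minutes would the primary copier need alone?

34 minutes

Combined rate is 1/17 per minute.
Known contribution: 1/34 per minute.
So the primary copier's rate is 1/17 − 1/34 = 1/34, meaning 34 minutes alone.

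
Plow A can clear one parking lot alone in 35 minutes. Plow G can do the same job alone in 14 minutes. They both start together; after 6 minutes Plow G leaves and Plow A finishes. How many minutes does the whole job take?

In the first 6 minutes the combined rate is 1/10, so 3/5 of the job is done, leaving 2/5.
After Plow G leaves the rate is 1/35 per minute; the remaining 2/5 takes 14 minutes.
Total = 6 + 14 = 20 minutes.

20 minutes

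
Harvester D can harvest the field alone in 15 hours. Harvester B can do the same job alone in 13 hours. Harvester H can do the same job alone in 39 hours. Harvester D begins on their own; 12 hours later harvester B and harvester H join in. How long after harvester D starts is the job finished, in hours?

In the first 12 hours harvester D alone does 12/15 = 4/5 of the job, leaving 1/5.
Once everyone is working, combined rate: 1/15 + 1/13 + 1/39 = (13 + 15 + 5)/195 = 33/195 = 11/65 per hour.
Remaining 1/5 at 11/65 per hour takes 13/11 hours.
Total from the start = 12 + 13/11 = 145/11 hours.

145/11 hours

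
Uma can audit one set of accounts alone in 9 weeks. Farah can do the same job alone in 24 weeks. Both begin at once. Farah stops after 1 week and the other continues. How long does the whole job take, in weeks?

69/8 weeks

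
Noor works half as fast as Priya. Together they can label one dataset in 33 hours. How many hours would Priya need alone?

Let Priya's rate be r; then Noor's rate is (1/2)r, so together (1/2 + 1)r = (3/2)r = 1/33.
Thus r = 2/99 per hour.
Priya alone: 99/2 hours; Noor alone: 99 hours.

99/2 hours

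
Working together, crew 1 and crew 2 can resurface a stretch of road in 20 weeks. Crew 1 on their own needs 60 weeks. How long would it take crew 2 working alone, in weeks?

30 weeks

Combined rate is 1/20 per week.
Known contribution: 1/60 per week.
So crew 2's rate is 1/20 − 1/60 = 1/30, meaning 30 weeks alone.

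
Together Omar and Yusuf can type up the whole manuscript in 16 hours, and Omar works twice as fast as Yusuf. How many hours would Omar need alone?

24 hours

Let Yusuf's rate be r; then Omar's rate is 2r, so together (2 + 1)r = 3r = 1/16.
Thus r = 1/48 per hour.
Yusuf alone: 48 hours; Omar alone: 24 hours.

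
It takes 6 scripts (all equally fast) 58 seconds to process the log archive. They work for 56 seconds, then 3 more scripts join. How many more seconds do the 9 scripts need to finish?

4/3 seconds

One script does 1/348 of the job per second.
After 56 seconds with 6 scripts, 28/29 is done (1/29 left).
With 9 scripts the rate is 9/348 = 3/116, so the rest takes 1/29 ÷ 3/116 = 4/3 seconds.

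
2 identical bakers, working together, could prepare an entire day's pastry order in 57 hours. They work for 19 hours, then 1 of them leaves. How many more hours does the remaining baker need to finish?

76 hours

One baker does 1/114 of the job per hour.
After 19 hours with 2 bakers, 1/3 is done (2/3 left).
With 1 baker the rate is 1/114, so the rest takes 2/3 ÷ 1/114 = 76 hours.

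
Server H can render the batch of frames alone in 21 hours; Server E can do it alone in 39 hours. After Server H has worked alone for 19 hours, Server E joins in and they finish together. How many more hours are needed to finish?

13/10 hours

In 19 hours Server H does 19/21 of the job, leaving 2/21.
Server H and Server E together work at 20/273 per hour, so finishing takes 2/21 ÷ 20/273 = 13/10 hours.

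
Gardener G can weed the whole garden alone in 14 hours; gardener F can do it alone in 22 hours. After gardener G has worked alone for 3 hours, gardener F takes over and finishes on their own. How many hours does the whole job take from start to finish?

In 3 hours gardener G does 3/14 of the job, leaving 11/14.
Gardener F works at 1/22 per hour, so finishing takes 11/14 ÷ 1/22 = 121/7 hours.
Total time = 3 + 121/7 = 142/7 hours.

142/7 hours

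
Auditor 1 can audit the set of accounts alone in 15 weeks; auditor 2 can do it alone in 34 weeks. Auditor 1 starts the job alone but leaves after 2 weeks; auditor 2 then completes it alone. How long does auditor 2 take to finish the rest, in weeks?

442/15 weeks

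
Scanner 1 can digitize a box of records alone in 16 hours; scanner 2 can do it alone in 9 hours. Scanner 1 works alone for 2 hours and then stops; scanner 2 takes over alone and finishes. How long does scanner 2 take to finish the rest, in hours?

In 2 hours scanner 1 does 2/16 = 1/8 of the job, leaving 7/8.
Scanner 2 works at 1/9 per hour, so finishing takes 7/8 ÷ 1/9 = 63/8 hours.

63/8 hours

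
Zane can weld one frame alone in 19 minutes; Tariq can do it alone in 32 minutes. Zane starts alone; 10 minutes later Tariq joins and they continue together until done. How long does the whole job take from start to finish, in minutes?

266/17 minutes

In 10 minutes Zane does 10/19 of the job, leaving 9/19.
Zane and Tariq together work at 51/608 per minute, so finishing takes 9/19 ÷ 51/608 = 96/17 minutes.
Total time = 10 + 96/17 = 266/17 minutes.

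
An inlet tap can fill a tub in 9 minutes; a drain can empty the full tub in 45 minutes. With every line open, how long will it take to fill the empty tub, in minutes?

45/4 minutes

Net rate = 1/9 − 1/45 = (5 − 1)/45 = 4/45 per minute.
Filling time = 1 ÷ (4/45) = 45/4 minutes.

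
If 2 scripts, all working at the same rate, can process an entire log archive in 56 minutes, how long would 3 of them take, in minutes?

112/3 minutes

Total work is 2·56 = 112 script-minutes.
With 3 scripts: 112/3 minutes.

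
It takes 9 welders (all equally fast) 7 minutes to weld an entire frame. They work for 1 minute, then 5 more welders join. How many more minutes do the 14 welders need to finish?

27/7 minutes

One welder does 1/63 of the job per minute.
After 1 minute with 9 welders, 1/7 is done (6/7 left).
With 14 welders the rate is 14/63 = 2/9, so the rest takes 6/7 ÷ 2/9 = 27/7 minutes.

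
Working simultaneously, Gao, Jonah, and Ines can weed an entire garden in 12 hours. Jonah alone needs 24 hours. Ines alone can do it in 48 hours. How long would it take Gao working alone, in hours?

48 hours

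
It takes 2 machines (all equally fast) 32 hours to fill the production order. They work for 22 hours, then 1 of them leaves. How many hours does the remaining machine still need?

20 hours

One machine does 1/64 of the job per hour.
After 22 hours with 2 machines, 11/16 is done (5/16 left).
With 1 machine the rate is 1/64, so the rest takes 5/16 ÷ 1/64 = 20 hours.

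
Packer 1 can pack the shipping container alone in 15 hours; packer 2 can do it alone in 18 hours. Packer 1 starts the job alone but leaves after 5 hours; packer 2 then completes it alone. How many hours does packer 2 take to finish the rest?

In 5 hours packer 1 does 5/15 = 1/3 of the job, leaving 2/3.
Packer 2 works at 1/18 per hour, so finishing takes 2/3 ÷ 1/18 = 12 hours.

12 hours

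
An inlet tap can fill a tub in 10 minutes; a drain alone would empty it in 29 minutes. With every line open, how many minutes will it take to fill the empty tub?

Net rate = 1/10 − 1/29 = (29 − 10)/290 = 19/290 per minute.
Filling time = 1 ÷ (19/290) = 290/19 minutes.

290/19 minutes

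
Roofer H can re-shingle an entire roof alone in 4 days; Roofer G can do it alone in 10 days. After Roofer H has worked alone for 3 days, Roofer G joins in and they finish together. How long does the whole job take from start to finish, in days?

26/7 days

In 3 days Roofer H does 3/4 of the job, leaving 1/4.
Roofer H and Roofer G together work at 7/20 per day, so finishing takes 1/4 ÷ 7/20 = 5/7 days.
Total time = 3 + 5/7 = 26/7 days.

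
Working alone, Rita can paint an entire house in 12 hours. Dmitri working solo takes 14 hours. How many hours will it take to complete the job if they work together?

Combined rate: 1/12 + 1/14 = (7 + 6)/84 = 13/84 per hour.
Time = 1 ÷ (13/84) = 84/13 hours.

84/13 hours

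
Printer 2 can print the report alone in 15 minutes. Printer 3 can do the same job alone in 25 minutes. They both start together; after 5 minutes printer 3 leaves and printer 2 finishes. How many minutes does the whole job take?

12 minutes

In the first 5 minutes the combined rate is 8/75, so 8/15 of the job is done, leaving 7/15.
After printer 3 leaves the rate is 1/15 per minute; the remaining 7/15 takes 7 minutes.
Total = 5 + 7 = 12 minutes.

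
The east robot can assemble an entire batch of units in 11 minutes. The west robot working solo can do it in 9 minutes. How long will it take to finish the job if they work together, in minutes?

99/20 minutes

Combined rate: 1/11 + 1/9 = (9 + 11)/99 = 20/99 per minute.
Time = 1 ÷ (20/99) = 99/20 minutes.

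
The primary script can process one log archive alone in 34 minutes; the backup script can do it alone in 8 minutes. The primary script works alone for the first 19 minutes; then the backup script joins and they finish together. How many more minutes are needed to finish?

In 19 minutes the primary script does 19/34 of the job, leaving 15/34.
The primary script and the backup script together work at 21/136 per minute, so finishing takes 15/34 ÷ 21/136 = 20/7 minutes.

20/7 minutes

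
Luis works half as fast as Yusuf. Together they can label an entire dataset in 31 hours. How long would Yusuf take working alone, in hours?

93/2 hours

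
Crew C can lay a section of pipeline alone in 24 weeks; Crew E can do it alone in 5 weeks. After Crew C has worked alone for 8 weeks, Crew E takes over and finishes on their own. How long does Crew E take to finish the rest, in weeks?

10/3 weeks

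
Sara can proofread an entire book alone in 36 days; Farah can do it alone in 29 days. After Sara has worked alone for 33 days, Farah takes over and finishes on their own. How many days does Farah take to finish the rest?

29/12 days

In 33 days Sara does 33/36 = 11/12 of the job, leaving 1/12.
Farah works at 1/29 per day, so finishing takes 1/12 ÷ 1/29 = 29/12 days.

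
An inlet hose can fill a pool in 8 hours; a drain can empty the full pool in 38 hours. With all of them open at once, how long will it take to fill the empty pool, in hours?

Net rate = 1/8 − 1/38 = (19 − 4)/152 = 15/152 per hour.
Filling time = 1 ÷ (15/152) = 152/15 hours.

152/15 hours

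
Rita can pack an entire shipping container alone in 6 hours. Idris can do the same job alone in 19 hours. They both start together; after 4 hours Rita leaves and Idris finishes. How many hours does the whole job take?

In the first 4 hours the combined rate is 25/114, so 50/57 of the job is done, leaving 7/57.
After Rita leaves the rate is 1/19 per hour; the remaining 7/57 takes 7/3 hours.
Total = 4 + 7/3 = 19/3 hours.

19/3 hours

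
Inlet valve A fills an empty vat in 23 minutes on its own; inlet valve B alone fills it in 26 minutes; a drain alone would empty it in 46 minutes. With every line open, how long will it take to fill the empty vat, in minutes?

299/18 minutes

Net rate = 1/23 + 1/26 − 1/46 = (26 + 23 − 13)/598 = 36/598 = 18/299 per minute.
Filling time = 1 ÷ (18/299) = 299/18 minutes.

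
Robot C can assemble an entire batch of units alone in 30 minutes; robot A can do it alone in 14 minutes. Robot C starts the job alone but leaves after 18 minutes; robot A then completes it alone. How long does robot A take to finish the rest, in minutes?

28/5 minutes

In 18 minutes robot C does 18/30 = 3/5 of the job, leaving 2/5.
Robot A works at 1/14 per minute, so finishing takes 2/5 ÷ 1/14 = 28/5 minutes.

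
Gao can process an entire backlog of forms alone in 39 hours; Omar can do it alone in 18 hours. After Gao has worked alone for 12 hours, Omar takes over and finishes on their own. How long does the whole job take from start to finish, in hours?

318/13 hours

In 12 hours Gao does 12/39 = 4/13 of the job, leaving 9/13.
Omar works at 1/18 per hour, so finishing takes 9/13 ÷ 1/18 = 162/13 hours.
Total time = 12 + 162/13 = 318/13 hours.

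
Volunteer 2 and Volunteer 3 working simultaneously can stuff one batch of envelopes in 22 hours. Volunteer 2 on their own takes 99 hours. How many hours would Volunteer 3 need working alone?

198/7 hours

Combined rate is 1/22 per hour.
Known contribution: 1/99 per hour.
So Volunteer 3's rate is 1/22 − 1/99 = 7/198, meaning 198/7 hours alone.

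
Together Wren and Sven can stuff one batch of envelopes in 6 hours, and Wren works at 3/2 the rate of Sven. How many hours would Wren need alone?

10 hours

Let Sven's rate be r; then Wren's rate is (3/2)r, so together (3/2 + 1)r = (5/2)r = 1/6.
Thus r = 1/15 per hour.
Sven alone: 15 hours; Wren alone: 10 hours.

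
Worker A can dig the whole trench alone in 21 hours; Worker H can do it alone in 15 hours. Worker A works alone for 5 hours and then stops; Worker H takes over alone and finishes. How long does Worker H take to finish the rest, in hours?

In 5 hours Worker A does 5/21 of the job, leaving 16/21.
Worker H works at 1/15 per hour, so finishing takes 16/21 ÷ 1/15 = 80/7 hours.

80/7 hours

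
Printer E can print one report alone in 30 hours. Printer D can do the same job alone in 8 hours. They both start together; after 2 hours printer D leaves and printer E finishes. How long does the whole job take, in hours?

45/2 hours

In the first 2 hours the combined rate is 19/120, so 19/60 of the job is done, leaving 41/60.
After printer D leaves the rate is 1/30 per hour; the remaining 41/60 takes 41/2 hours.
Total = 2 + 41/2 = 45/2 hours.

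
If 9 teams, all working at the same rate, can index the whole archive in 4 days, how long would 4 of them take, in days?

9 days

Total work is 9·4 = 36 team-days.
With 4 teams: 36/4 = 9 days.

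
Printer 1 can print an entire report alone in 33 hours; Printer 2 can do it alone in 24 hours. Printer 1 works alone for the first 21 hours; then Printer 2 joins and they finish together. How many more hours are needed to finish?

96/19 hours

In 21 hours Printer 1 does 21/33 = 7/11 of the job, leaving 4/11.
Printer 1 and Printer 2 together work at 19/264 per hour, so finishing takes 4/11 ÷ 19/264 = 96/19 hours.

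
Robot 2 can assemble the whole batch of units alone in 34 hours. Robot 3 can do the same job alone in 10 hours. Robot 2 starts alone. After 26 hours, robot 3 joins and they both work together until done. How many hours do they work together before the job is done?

In the first 26 hours robot 2 alone does 26/34 = 13/17 of the job, leaving 4/17.
Once everyone is working, combined rate: 1/34 + 1/10 = (5 + 17)/170 = 22/170 = 11/85 per hour.
Remaining 4/17 at 11/85 per hour takes 20/11 hours.

20/11 hours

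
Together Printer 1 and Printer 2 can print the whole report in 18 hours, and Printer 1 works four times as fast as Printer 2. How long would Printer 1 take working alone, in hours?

45/2 hours

Let Printer 2's rate be r; then Printer 1's rate is 4r, so together (4 + 1)r = 5r = 1/18.
Thus r = 1/90 per hour.
Printer 2 alone: 90 hours; Printer 1 alone: 45/2 hours.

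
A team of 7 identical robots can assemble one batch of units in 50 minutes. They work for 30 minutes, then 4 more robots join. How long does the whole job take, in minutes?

470/11 minutes

One robot does 1/350 of the job per minute.
After 30 minutes with 7 robots, 3/5 is done (2/5 left).
With 11 robots the rate is 11/350, so the rest takes 2/5 ÷ 11/350 = 140/11 minutes.
Total = 30 + 140/11 = 470/11 minutes.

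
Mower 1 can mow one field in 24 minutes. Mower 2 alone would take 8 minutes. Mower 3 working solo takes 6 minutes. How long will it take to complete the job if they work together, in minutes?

Combined rate: 1/24 + 1/8 + 1/6 = (1 + 3 + 4)/24 = 8/24 = 1/3 per minute.
Time = 1 ÷ (1/3) = 3 minutes.

3 minutes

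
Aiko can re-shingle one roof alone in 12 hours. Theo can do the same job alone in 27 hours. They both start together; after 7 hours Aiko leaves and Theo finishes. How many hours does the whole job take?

45/4 hours

In the first 7 hours the combined rate is 13/108, so 91/108 of the job is done, leaving 17/108.
After Aiko leaves the rate is 1/27 per hour; the remaining 17/108 takes 17/4 hours.
Total = 7 + 17/4 = 45/4 hours.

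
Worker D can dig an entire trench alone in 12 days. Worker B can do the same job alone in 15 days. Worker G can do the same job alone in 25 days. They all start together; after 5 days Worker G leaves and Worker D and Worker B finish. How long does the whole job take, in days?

In the first 5 days the combined rate is 19/100, so 19/20 of the job is done, leaving 1/20.
After Worker G leaves the rate is 3/20 per day; the remaining 1/20 takes 1/3 days.
Total = 5 + 1/3 = 16/3 days.

16/3 days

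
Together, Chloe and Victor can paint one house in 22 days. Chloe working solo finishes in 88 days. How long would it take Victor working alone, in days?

Combined rate is 1/22 per day.
Known contribution: 1/88 per day.
So Victor's rate is 1/22 − 1/88 = 3/88, meaning 88/3 days alone.

88/3 days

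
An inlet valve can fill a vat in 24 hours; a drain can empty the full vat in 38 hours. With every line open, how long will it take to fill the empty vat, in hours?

456/7 hours

Net rate = 1/24 − 1/38 = (19 − 12)/456 = 7/456 per hour.
Filling time = 1 ÷ (7/456) = 456/7 hours.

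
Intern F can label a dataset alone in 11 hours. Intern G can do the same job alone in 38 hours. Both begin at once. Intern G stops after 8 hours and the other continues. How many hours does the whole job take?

165/19 hours

In the first 8 hours the combined rate is 49/418, so 196/209 of the job is done, leaving 13/209.
After intern G leaves the rate is 1/11 per hour; the remaining 13/209 takes 13/19 hours.
Total = 8 + 13/19 = 165/19 hours.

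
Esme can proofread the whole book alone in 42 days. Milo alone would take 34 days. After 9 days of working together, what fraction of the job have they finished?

Combined rate: 1/42 + 1/34 = (17 + 21)/714 = 38/714 = 19/357 per day.
In 9 days they complete 9·19/357 = 57/119 of the job.

57/119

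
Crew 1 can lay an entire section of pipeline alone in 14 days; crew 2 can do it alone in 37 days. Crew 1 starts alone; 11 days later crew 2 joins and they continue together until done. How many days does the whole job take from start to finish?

224/17 days

In 11 days crew 1 does 11/14 of the job, leaving 3/14.
Crew 1 and crew 2 together work at 51/518 per day, so finishing takes 3/14 ÷ 51/518 = 37/17 days.
Total time = 11 + 37/17 = 224/17 days.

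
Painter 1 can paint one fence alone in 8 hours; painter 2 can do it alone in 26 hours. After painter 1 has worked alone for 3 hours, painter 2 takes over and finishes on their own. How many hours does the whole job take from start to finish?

77/4 hours

In 3 hours painter 1 does 3/8 of the job, leaving 5/8.
Painter 2 works at 1/26 per hour, so finishing takes 5/8 ÷ 1/26 = 65/4 hours.
Total time = 3 + 65/4 = 77/4 hours.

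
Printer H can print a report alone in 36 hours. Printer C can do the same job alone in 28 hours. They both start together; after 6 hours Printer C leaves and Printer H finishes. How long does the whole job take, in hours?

In the first 6 hours the combined rate is 4/63, so 8/21 of the job is done, leaving 13/21.
After Printer C leaves the rate is 1/36 per hour; the remaining 13/21 takes 156/7 hours.
Total = 6 + 156/7 = 198/7 hours.

198/7 hours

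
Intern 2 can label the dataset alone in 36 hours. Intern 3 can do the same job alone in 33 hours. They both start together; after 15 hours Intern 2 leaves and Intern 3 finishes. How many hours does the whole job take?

77/4 hours

In the first 15 hours the combined rate is 23/396, so 115/132 of the job is done, leaving 17/132.
After Intern 2 leaves the rate is 1/33 per hour; the remaining 17/132 takes 17/4 hours.
Total = 15 + 17/4 = 77/4 hours.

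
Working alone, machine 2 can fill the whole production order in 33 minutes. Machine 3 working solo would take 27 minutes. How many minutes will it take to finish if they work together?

297/20 minutes

Combined rate: 1/33 + 1/27 = (9 + 11)/297 = 20/297 per minute.
Time = 1 ÷ (20/297) = 297/20 minutes.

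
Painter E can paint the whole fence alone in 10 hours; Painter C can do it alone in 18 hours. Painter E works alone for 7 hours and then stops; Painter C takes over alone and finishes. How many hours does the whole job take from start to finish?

62/5 hours

In 7 hours Painter E does 7/10 of the job, leaving 3/10.
Painter C works at 1/18 per hour, so finishing takes 3/10 ÷ 1/18 = 27/5 hours.
Total time = 7 + 27/5 = 62/5 hours.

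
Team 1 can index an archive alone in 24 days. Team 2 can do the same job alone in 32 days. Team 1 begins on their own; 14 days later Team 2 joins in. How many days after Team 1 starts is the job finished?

138/7 days

In the first 14 days Team 1 alone does 14/24 = 7/12 of the job, leaving 5/12.
Once everyone is working, combined rate: 1/24 + 1/32 = (4 + 3)/96 = 7/96 per day.
Remaining 5/12 at 7/96 per day takes 40/7 days.
Total from the start = 14 + 40/7 = 138/7 days.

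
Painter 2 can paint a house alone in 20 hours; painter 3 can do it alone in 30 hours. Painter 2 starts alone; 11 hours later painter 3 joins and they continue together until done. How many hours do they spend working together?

27/5 hours

In 11 hours painter 2 does 11/20 of the job, leaving 9/20.
Painter 2 and painter 3 together work at 1/12 per hour, so finishing takes 9/20 ÷ 1/12 = 27/5 hours.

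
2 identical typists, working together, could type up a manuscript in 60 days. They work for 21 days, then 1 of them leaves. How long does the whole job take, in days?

One typist does 1/120 of the job per day.
After 21 days with 2 typists, 7/20 is done (13/20 left).
With 1 typist the rate is 1/120, so the rest takes 13/20 ÷ 1/120 = 78 days.
Total = 21 + 78 = 99 days.

99 days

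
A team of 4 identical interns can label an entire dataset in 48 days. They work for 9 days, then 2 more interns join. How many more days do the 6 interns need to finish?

One intern does 1/192 of the job per day.
After 9 days with 4 interns, 3/16 is done (13/16 left).
With 6 interns the rate is 6/192 = 1/32, so the rest takes 13/16 ÷ 1/32 = 26 days.

26 days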